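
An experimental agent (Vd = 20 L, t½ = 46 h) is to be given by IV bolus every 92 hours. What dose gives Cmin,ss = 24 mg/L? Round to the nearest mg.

τ/t½ = 92/46 ≈ 2, so f = (1/2)^(92/46) ≈ 0.250000.
Cmin,ss = (D/Vd)·f/(1−f), so D = Cmin,ss·Vd·(1−f)/f.
D = 24 × 20 × (1−f)/f ≈ 24 × 20 × 3.00000 ≈ 1440.00 mg.

1440 mg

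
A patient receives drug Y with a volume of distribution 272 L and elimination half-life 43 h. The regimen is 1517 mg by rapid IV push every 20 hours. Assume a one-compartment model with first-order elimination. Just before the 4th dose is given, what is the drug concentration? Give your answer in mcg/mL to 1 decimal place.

9.1 mcg/mL

f = (1/2)^(τ/t½) = (1/2)^(20/43) ≈ 0.7244.
C₀ = D/Vd = 1517/272 ≈ 5.577 mcg/mL.
Before the 4th dose, 3 doses have been given. Superposition: Cmin = C₀·(f + f² + … + f^3).
≈ 5.577 × (0.7244 + 0.5248 + 0.3801) ≈ 5.577 × 1.6293 ≈ 9.087 mcg/mL.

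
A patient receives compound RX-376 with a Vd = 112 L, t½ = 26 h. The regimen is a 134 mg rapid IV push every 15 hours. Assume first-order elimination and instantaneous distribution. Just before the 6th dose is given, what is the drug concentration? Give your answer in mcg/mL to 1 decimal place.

2.1 mcg/mL

f = (1/2)^(τ/t½) = (1/2)^(15/26) ≈ 0.6704.
C₀ = D/Vd = 134/112 ≈ 1.196 mcg/mL.
Before the 6th dose, 5 doses have been given. Superposition: Cmin = C₀·(f + f² + … + f^5).
≈ 1.196 × (0.6704 + 0.4494 + 0.3013 + 0.2020 + 0.1354) ≈ 1.196 × 1.7585 ≈ 2.103 mcg/mL.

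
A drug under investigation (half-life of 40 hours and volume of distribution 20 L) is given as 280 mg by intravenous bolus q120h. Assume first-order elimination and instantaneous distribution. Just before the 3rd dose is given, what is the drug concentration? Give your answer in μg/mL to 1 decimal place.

f = (1/2)^(τ/t½) = (1/2)^(120/40) ≈ 0.1250.
C₀ = D/Vd = 280/20 ≈ 14.000 μg/mL.
Before the 3rd dose, 2 doses have been given. Superposition: Cmin = C₀·(f + f²).
≈ 14.000 × (0.1250 + 0.0156) ≈ 14.000 × 0.1406 ≈ 1.968 μg/mL.

2.0 μg/mL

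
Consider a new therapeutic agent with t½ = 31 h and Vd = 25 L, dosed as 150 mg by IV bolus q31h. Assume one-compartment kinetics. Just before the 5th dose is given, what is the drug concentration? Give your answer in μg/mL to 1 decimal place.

f = (1/2)^(τ/t½) = (1/2)^(31/31) ≈ 0.5000.
C₀ = D/Vd = 150/25 ≈ 6.000 μg/mL.
Before the 5th dose, 4 doses have been given. Superposition: Cmin = C₀·(f + f² + … + f^4).
≈ 6.000 × (0.5000 + 0.2500 + 0.1250 + 0.0625) ≈ 6.000 × 0.9375 ≈ 5.625 μg/mL.

5.6 μg/mL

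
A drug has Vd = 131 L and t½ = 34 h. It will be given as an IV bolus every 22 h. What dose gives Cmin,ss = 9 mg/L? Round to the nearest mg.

τ/t½ = 22/34 ≈ 0.64706, so f = (1/2)^(22/34) ≈ 0.638581.
Cmin,ss = (D/Vd)·f/(1−f), so D = Cmin,ss·Vd·(1−f)/f.
D = 9 × 131 × (1−f)/f ≈ 9 × 131 × 0.56597 ≈ 667.28 mg.

667 mg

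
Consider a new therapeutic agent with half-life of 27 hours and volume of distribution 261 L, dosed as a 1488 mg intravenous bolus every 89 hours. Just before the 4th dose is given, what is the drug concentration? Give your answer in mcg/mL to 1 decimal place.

f = (1/2)^(τ/t½) = (1/2)^(89/27) ≈ 0.1018.
C₀ = D/Vd = 1488/261 ≈ 5.701 mcg/mL.
Before the 4th dose, 3 doses have been given. Superposition: Cmin = C₀·(f + f² + … + f^3).
≈ 5.701 × (0.1018 + 0.0104 + 0.0011) ≈ 5.701 × 0.1133 ≈ 0.646 mcg/mL.

0.6 mcg/mL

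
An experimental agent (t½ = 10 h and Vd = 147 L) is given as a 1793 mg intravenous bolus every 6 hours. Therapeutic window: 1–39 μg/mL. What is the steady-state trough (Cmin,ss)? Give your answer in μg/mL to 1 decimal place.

23.7 μg/mL

τ/t½ = 6/10 ≈ 0.6, so fraction remaining f = (1/2)^(6/10) ≈ 0.6598.
Accumulation ratio R = 1/(1 − f) ≈ 1/0.3402 ≈ 2.9394.
Each bolus raises the concentration by D/Vd = 1793/147 ≈ 12.197 μg/mL.
Cmax,ss = C₀/(1 − f) ≈ 12.197/0.3402 ≈ 35.852 μg/mL.
One interval later, Cmin,ss = Cmax,ss·e^(−kτ) ≈ 35.852 × 0.6598 ≈ 23.655 μg/mL.
Trough 23.7 μg/mL vs MEC 1 μg/mL: adequate.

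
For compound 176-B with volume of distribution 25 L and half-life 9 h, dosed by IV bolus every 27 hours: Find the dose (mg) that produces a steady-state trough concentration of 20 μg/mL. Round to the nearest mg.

3500 mg

τ/t½ = 27/9 ≈ 3, so f = (1/2)^(27/9) ≈ 0.125000.
Cmin,ss = (D/Vd)·f/(1−f), so D = Cmin,ss·Vd·(1−f)/f.
D = 20 × 25 × (1−f)/f ≈ 20 × 25 × 7.00000 ≈ 3500.00 mg.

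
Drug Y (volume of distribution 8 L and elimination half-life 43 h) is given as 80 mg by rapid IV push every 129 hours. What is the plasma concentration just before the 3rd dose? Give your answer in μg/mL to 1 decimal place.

1.4 μg/mL

f = (1/2)^(τ/t½) = (1/2)^(129/43) ≈ 0.1250.
C₀ = D/Vd = 80/8 ≈ 10.000 μg/mL.
Before the 3rd dose, 2 doses have been given. Superposition: Cmin = C₀·(f + f²).
≈ 10.000 × (0.1250 + 0.0156) ≈ 10.000 × 0.1406 ≈ 1.406 μg/mL.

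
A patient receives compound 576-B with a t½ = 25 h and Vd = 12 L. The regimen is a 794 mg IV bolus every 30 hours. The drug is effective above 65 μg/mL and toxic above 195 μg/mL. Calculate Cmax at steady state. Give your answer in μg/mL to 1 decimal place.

k = ln2/t½ = ln2/25 ≈ 0.027726 h⁻¹; fraction remaining f = e^(−kτ) = e^(−0.027726×30) ≈ 0.4353.
At steady state, accumulation factor R = 1/(1 − e^(−kτ)) ≈ 1.7709.
Each bolus raises the concentration by D/Vd = 794/12 ≈ 66.167 μg/mL.
Steady-state peak Cmax,ss = C₀·R ≈ 66.167 × 1.7709 ≈ 117.175 μg/mL.
Peak 117.2 μg/mL vs MTC 195 μg/mL: below toxic threshold.

117.2 μg/mL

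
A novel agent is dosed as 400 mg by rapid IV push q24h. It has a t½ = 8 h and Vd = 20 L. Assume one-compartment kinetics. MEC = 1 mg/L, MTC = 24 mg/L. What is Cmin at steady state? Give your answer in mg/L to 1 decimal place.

2.9 mg/L

τ = 24 h = 3 half-lives, so f = (1/2)^3 = 0.125.
At steady state, R = 1/(1 − 0.125) = 8/7.
Single-dose peak C₀ = D/Vd = 400/20 = 20 mg/L.
Steady-state peak Cmax,ss = C₀·R = 20 × 8/7 ≈ 22.857 mg/L.
Steady-state trough Cmin,ss = Cmax,ss·f ≈ 22.857 × 0.125 ≈ 2.857 mg/L.
Trough 2.9 mg/L vs MEC 1 mg/L: adequate.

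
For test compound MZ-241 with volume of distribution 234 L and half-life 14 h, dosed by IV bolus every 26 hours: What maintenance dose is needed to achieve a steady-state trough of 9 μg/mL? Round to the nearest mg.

5524 mg

τ/t½ = 26/14 ≈ 1.8571, so f = (1/2)^(26/14) ≈ 0.276022.
Cmin,ss = (D/Vd)·f/(1−f), so D = Cmin,ss·Vd·(1−f)/f.
D = 9 × 234 × (1−f)/f ≈ 9 × 234 × 2.62290 ≈ 5523.83 mg.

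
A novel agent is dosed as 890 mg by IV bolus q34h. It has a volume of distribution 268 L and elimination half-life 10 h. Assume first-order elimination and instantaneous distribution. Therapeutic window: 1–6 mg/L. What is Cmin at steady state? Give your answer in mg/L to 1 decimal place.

k = ln2/t½ = ln2/10 ≈ 0.069315 h⁻¹; fraction remaining f = e^(−kτ) = e^(−0.069315×34) ≈ 0.0947.
Each bolus raises the concentration by D/Vd = 890/268 ≈ 3.321 mg/L.
Steady-state trough Cmin,ss = C₀·f/(1−f) ≈ 3.321 × 0.0947/0.9053 ≈ 0.347 mg/L.
Trough 0.3 mg/L vs MEC 1 mg/L: subtherapeutic.

0.3 mg/L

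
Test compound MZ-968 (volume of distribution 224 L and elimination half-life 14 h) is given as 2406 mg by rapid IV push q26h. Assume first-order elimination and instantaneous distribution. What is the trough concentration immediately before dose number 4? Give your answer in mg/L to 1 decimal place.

f = (1/2)^(τ/t½) = (1/2)^(26/14) ≈ 0.2760.
C₀ = D/Vd = 2406/224 ≈ 10.741 mg/L.
Before the 4th dose, 3 doses have been given. Superposition: Cmin = C₀·(f + f² + … + f^3).
≈ 10.741 × (0.2760 + 0.0762 + 0.0210) ≈ 10.741 × 0.3732 ≈ 4.009 mg/L.

4.0 mg/L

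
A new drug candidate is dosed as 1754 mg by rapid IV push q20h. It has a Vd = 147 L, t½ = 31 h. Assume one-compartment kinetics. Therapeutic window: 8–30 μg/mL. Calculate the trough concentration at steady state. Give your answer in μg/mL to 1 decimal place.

Over one 20-h interval, 20/31 ≈ 0.64516 half-lives elapse, leaving f ≈ 0.6394 of each dose.
Accumulation ratio R = 1/(1 − f) ≈ 1/0.3606 ≈ 2.7732.
Each bolus raises the concentration by D/Vd = 1754/147 ≈ 11.932 μg/mL.
Cmax,ss = C₀/(1 − f) ≈ 11.932/0.3606 ≈ 33.089 μg/mL.
One interval later, Cmin,ss = Cmax,ss·e^(−kτ) ≈ 33.089 × 0.6394 ≈ 21.157 μg/mL.
Trough 21.2 μg/mL vs MEC 8 μg/mL: adequate.

21.2 μg/mL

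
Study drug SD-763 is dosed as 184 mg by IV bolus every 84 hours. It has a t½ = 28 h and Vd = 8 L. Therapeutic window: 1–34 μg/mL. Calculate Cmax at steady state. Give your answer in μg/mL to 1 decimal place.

26.3 μg/mL

τ = 84 h = 3 half-lives, so f = (1/2)^3 = 0.125.
Accumulation ratio R = 1/(1 − f) = 1/0.875 = 8/7.
Single-dose peak C₀ = D/Vd = 184/8 = 23 μg/mL.
Steady-state peak Cmax,ss = C₀·R = 23 × 8/7 ≈ 26.286 μg/mL.
Peak 26.3 μg/mL vs MTC 34 μg/mL: below toxic threshold.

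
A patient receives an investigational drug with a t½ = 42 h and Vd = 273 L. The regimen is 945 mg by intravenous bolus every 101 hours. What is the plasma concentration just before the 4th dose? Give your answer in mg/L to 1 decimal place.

0.8 mg/L

f = (1/2)^(τ/t½) = (1/2)^(101/42) ≈ 0.1888.
C₀ = D/Vd = 945/273 ≈ 3.462 mg/L.
Before the 4th dose, 3 doses have been given. Superposition: Cmin = C₀·(f + f² + … + f^3).
≈ 3.462 × (0.1888 + 0.0356 + 0.0067) ≈ 3.462 × 0.2311 ≈ 0.800 mg/L.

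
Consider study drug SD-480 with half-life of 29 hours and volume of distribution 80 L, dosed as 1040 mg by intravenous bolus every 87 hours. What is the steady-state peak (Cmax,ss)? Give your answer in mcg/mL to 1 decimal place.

The dosing interval is 3 half-lives, so f = 2^(−3) = 0.125.
At steady state, R = 1/(1 − 0.125) = 8/7.
Single-dose peak C₀ = D/Vd = 1040/80 = 13 mcg/mL.
Steady-state peak Cmax,ss = C₀·R = 13 × 8/7 ≈ 14.857 mcg/mL.

14.9 mcg/mL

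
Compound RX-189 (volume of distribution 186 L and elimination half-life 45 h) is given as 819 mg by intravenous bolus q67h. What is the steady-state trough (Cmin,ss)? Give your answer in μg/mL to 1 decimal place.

2.4 μg/mL

k = ln2/t½ = ln2/45 ≈ 0.015403 h⁻¹; fraction remaining f = e^(−kτ) = e^(−0.015403×67) ≈ 0.3563.
Each bolus raises the concentration by D/Vd = 819/186 ≈ 4.403 μg/mL.
Steady-state trough Cmin,ss = C₀·f/(1−f) ≈ 4.403 × 0.3563/0.6437 ≈ 2.437 μg/mL.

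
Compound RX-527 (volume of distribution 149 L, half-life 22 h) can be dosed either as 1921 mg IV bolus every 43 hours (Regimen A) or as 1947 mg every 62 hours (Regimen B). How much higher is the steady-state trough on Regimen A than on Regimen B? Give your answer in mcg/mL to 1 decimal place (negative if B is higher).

Regimen A: f = (1/2)^(43/22) ≈ 0.2580; Cmin,ss = (1921/149)·f/(1−f) ≈ 4.483 mcg/mL.
Regimen B: f = (1/2)^(62/22) ≈ 0.1418; Cmin,ss = (1947/149)·f/(1−f) ≈ 2.159 mcg/mL.
Difference ≈ 4.483 − 2.159 ≈ 2.324 mcg/mL.

2.3 mcg/mL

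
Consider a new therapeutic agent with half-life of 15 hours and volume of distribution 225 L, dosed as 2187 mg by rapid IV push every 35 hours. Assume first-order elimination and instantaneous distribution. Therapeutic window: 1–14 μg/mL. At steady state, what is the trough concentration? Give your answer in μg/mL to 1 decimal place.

2.4 μg/mL

k = ln2/t½ = ln2/15 ≈ 0.046210 h⁻¹; fraction remaining f = e^(−kτ) = e^(−0.046210×35) ≈ 0.1984.
Accumulation ratio R = 1/(1 − f) ≈ 1/0.8016 ≈ 1.2475.
Each bolus raises the concentration by D/Vd = 2187/225 ≈ 9.720 μg/mL.
Steady-state peak Cmax,ss = C₀·R ≈ 9.720 × 1.2475 ≈ 12.126 μg/mL.
One interval later, Cmin,ss = Cmax,ss·e^(−kτ) ≈ 12.126 × 0.1984 ≈ 2.406 μg/mL.
Trough 2.4 μg/mL vs MEC 1 μg/mL: adequate.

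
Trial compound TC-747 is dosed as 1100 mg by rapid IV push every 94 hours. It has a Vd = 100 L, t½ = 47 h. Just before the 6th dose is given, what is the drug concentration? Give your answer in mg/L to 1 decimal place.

f = (1/2)^(τ/t½) = (1/2)^(94/47) ≈ 0.2500.
C₀ = D/Vd = 1100/100 ≈ 11.000 mg/L.
Before the 6th dose, 5 doses have been given. Superposition: Cmin = C₀·(f + f² + … + f^5).
≈ 11.000 × (0.2500 + 0.0625 + 0.0156 + 0.0039 + 0.0010) ≈ 11.000 × 0.3330 ≈ 3.663 mg/L.

3.7 mg/L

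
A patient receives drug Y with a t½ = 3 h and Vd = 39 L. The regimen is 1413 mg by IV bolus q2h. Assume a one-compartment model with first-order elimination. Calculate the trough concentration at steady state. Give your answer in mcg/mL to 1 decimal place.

k = ln2/t½ = ln2/3 ≈ 0.231049 h⁻¹; fraction remaining f = e^(−kτ) = e^(−0.231049×2) ≈ 0.6300.
At steady state, accumulation factor R = 1/(1 − e^(−kτ)) ≈ 2.7027.
Single-dose peak C₀ = D/Vd = 1413/39 ≈ 36.231 mcg/mL.
Steady-state peak Cmax,ss = C₀·R ≈ 36.231 × 2.7027 ≈ 97.922 mcg/mL.
One interval later, Cmin,ss = Cmax,ss·e^(−kτ) ≈ 97.922 × 0.6300 ≈ 61.691 mcg/mL.

61.7 mcg/mL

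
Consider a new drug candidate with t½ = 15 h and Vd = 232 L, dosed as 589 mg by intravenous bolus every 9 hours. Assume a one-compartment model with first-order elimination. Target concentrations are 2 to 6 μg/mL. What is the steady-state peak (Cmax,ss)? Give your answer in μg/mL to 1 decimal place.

7.5 μg/mL

Over one 9-h interval, 9/15 ≈ 0.6 half-lives elapse, leaving f ≈ 0.6598 of each dose.
At steady state, accumulation factor R = 1/(1 − e^(−kτ)) ≈ 2.9394.
Each bolus raises the concentration by D/Vd = 589/232 ≈ 2.539 μg/mL.
Steady-state peak Cmax,ss = C₀·R ≈ 2.539 × 2.9394 ≈ 7.463 μg/mL.
Peak 7.5 μg/mL vs MTC 6 μg/mL: exceeds toxic threshold.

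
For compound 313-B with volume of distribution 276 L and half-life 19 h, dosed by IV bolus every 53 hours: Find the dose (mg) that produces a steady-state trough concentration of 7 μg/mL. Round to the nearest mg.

11425 mg

τ/t½ = 53/19 ≈ 2.7895, so f = (1/2)^(53/19) ≈ 0.144639.
Cmin,ss = (D/Vd)·f/(1−f), so D = Cmin,ss·Vd·(1−f)/f.
D = 7 × 276 × (1−f)/f ≈ 7 × 276 × 5.91376 ≈ 11425.38 mg.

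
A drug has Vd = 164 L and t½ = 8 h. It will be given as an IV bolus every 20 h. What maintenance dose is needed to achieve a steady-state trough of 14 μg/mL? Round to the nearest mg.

10692 mg

τ/t½ = 20/8 ≈ 2.5, so f = (1/2)^(20/8) ≈ 0.176777.
Cmin,ss = (D/Vd)·f/(1−f), so D = Cmin,ss·Vd·(1−f)/f.
D = 14 × 164 × (1−f)/f ≈ 14 × 164 × 4.65684 ≈ 10692.10 mg.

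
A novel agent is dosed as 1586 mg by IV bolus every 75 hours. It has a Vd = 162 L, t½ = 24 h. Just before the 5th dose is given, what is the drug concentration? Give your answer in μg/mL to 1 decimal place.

f = (1/2)^(τ/t½) = (1/2)^(75/24) ≈ 0.1146.
C₀ = D/Vd = 1586/162 ≈ 9.790 μg/mL.
Before the 5th dose, 4 doses have been given. Superposition: Cmin = C₀·(f + f² + … + f^4).
≈ 9.790 × (0.1146 + 0.0131 + 0.0015 + 0.0002) ≈ 9.790 × 0.1294 ≈ 1.267 μg/mL.

1.3 μg/mL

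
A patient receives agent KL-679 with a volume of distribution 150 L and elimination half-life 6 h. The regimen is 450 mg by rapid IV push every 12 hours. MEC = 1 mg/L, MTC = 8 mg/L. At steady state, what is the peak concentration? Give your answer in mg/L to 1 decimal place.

τ = 12 h = 2 half-lives, so f = (1/2)^2 = 0.25.
Accumulation ratio R = 1/(1 − f) = 1/0.75 = 4/3.
Single-dose peak C₀ = D/Vd = 450/150 = 3 mg/L.
Steady-state peak Cmax,ss = C₀·R = 3 × 4/3 ≈ 4.000 mg/L.
Peak 4.0 mg/L vs MTC 8 mg/L: below toxic threshold.

4.0 mg/L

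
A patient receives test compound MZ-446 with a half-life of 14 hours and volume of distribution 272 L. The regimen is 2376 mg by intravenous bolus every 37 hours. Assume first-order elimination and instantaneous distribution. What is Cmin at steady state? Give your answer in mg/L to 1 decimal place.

Over one 37-h interval, 37/14 ≈ 2.6429 half-lives elapse, leaving f ≈ 0.1601 of each dose.
Each bolus raises the concentration by D/Vd = 2376/272 ≈ 8.735 mg/L.
Steady-state trough Cmin,ss = C₀·f/(1−f) ≈ 8.735 × 0.1601/0.8399 ≈ 1.665 mg/L.

1.7 mg/L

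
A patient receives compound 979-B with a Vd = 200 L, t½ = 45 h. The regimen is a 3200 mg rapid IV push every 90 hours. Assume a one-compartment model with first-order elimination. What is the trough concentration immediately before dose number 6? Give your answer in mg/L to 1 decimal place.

f = (1/2)^(τ/t½) = (1/2)^(90/45) ≈ 0.2500.
C₀ = D/Vd = 3200/200 ≈ 16.000 mg/L.
Before the 6th dose, 5 doses have been given. Superposition: Cmin = C₀·(f + f² + … + f^5).
≈ 16.000 × (0.2500 + 0.0625 + 0.0156 + 0.0039 + 0.0010) ≈ 16.000 × 0.3330 ≈ 5.328 mg/L.

5.3 mg/L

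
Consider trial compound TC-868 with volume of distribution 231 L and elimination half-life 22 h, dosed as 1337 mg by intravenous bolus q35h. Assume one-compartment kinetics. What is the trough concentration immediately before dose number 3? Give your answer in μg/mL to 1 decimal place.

f = (1/2)^(τ/t½) = (1/2)^(35/22) ≈ 0.3320.
C₀ = D/Vd = 1337/231 ≈ 5.788 μg/mL.
Before the 3rd dose, 2 doses have been given. Superposition: Cmin = C₀·(f + f²).
≈ 5.788 × (0.3320 + 0.1102) ≈ 5.788 × 0.4422 ≈ 2.559 μg/mL.

2.6 μg/mL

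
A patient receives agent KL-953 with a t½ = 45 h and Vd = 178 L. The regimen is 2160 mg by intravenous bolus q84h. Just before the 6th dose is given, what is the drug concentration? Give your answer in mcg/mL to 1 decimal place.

f = (1/2)^(τ/t½) = (1/2)^(84/45) ≈ 0.2742.
C₀ = D/Vd = 2160/178 ≈ 12.135 mcg/mL.
Before the 6th dose, 5 doses have been given. Superposition: Cmin = C₀·(f + f² + … + f^5).
≈ 12.135 × (0.2742 + 0.0752 + 0.0206 + 0.0057 + 0.0016) ≈ 12.135 × 0.3773 ≈ 4.579 mcg/mL.

4.6 mcg/mL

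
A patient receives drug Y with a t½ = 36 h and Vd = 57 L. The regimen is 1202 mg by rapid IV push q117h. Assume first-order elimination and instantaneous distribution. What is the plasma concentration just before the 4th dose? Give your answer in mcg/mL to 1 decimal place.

2.5 mcg/mL

f = (1/2)^(τ/t½) = (1/2)^(117/36) ≈ 0.1051.
C₀ = D/Vd = 1202/57 ≈ 21.088 mcg/mL.
Before the 4th dose, 3 doses have been given. Superposition: Cmin = C₀·(f + f² + … + f^3).
≈ 21.088 × (0.1051 + 0.0110 + 0.0012) ≈ 21.088 × 0.1173 ≈ 2.474 mcg/mL.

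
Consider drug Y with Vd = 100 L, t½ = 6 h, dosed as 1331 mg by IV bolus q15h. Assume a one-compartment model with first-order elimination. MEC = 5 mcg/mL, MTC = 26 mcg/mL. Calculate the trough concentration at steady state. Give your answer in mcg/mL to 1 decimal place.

τ/t½ = 15/6 ≈ 2.5, so fraction remaining f = (1/2)^(15/6) ≈ 0.1768.
Single-dose peak C₀ = D/Vd = 1331/100 ≈ 13.310 mcg/mL.
Steady-state trough Cmin,ss = C₀·f/(1−f) ≈ 13.310 × 0.1768/0.8232 ≈ 2.859 mcg/mL.
Trough 2.9 mcg/mL vs MEC 5 mcg/mL: subtherapeutic.

2.9 mcg/mL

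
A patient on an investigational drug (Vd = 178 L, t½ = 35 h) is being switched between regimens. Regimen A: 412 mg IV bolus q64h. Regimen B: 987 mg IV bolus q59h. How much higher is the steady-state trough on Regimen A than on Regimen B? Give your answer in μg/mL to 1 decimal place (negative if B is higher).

Regimen A: f = (1/2)^(64/35) ≈ 0.2815; Cmin,ss = (412/178)·f/(1−f) ≈ 0.907 μg/mL.
Regimen B: f = (1/2)^(59/35) ≈ 0.3108; Cmin,ss = (987/178)·f/(1−f) ≈ 2.501 μg/mL.
Difference ≈ 0.907 − 2.501 ≈ -1.594 μg/mL.

-1.6 μg/mL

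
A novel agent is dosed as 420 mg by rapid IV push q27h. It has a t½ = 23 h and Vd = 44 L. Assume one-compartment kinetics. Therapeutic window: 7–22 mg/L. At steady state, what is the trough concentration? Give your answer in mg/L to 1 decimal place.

7.6 mg/L

Over one 27-h interval, 27/23 ≈ 1.1739 half-lives elapse, leaving f ≈ 0.4432 of each dose.
Single-dose peak C₀ = D/Vd = 420/44 ≈ 9.545 mg/L.
Steady-state trough Cmin,ss = C₀·f/(1−f) ≈ 9.545 × 0.4432/0.5568 ≈ 7.598 mg/L.
Trough 7.6 mg/L vs MEC 7 mg/L: adequate.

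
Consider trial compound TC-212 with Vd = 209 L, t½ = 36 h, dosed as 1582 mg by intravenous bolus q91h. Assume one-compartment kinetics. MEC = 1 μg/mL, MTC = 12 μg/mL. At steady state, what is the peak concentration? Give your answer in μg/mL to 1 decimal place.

9.2 μg/mL

k = ln2/t½ = ln2/36 ≈ 0.019254 h⁻¹; fraction remaining f = e^(−kτ) = e^(−0.019254×91) ≈ 0.1734.
At steady state, accumulation factor R = 1/(1 − e^(−kτ)) ≈ 1.2098.
Each bolus raises the concentration by D/Vd = 1582/209 ≈ 7.569 μg/mL.
Cmax,ss = C₀/(1 − f) ≈ 7.569/0.8266 ≈ 9.157 μg/mL.
Peak 9.2 μg/mL vs MTC 12 μg/mL: below toxic threshold.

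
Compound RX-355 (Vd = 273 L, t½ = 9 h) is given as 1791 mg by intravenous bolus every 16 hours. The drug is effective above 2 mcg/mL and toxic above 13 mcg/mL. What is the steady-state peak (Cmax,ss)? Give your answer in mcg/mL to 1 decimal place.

9.3 mcg/mL

Over one 16-h interval, 16/9 ≈ 1.7778 half-lives elapse, leaving f ≈ 0.2916 of each dose.
At steady state, accumulation factor R = 1/(1 − e^(−kτ)) ≈ 1.4116.
Each bolus raises the concentration by D/Vd = 1791/273 ≈ 6.560 mcg/mL.
Steady-state peak Cmax,ss = C₀·R ≈ 6.560 × 1.4116 ≈ 9.260 mcg/mL.
Peak 9.3 mcg/mL vs MTC 13 mcg/mL: below toxic threshold.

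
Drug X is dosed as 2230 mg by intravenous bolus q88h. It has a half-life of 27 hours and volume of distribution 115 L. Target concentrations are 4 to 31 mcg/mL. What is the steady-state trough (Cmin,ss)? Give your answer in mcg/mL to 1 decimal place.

2.3 mcg/mL

Over one 88-h interval, 88/27 ≈ 3.2593 half-lives elapse, leaving f ≈ 0.1044 of each dose.
At steady state, accumulation factor R = 1/(1 − e^(−kτ)) ≈ 1.1166.
Single-dose peak C₀ = D/Vd = 2230/115 ≈ 19.391 mcg/mL.
Cmax,ss = C₀/(1 − f) ≈ 19.391/0.8956 ≈ 21.651 mcg/mL.
Steady-state trough Cmin,ss = Cmax,ss·f ≈ 21.651 × 0.1044 ≈ 2.260 mcg/mL.
Trough 2.3 mcg/mL vs MEC 4 mcg/mL: subtherapeutic.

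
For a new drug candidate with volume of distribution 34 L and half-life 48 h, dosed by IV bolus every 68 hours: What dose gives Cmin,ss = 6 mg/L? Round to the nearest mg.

341 mg

τ/t½ = 68/48 ≈ 1.4167, so f = (1/2)^(68/48) ≈ 0.374577.
Cmin,ss = (D/Vd)·f/(1−f), so D = Cmin,ss·Vd·(1−f)/f.
D = 6 × 34 × (1−f)/f ≈ 6 × 34 × 1.66968 ≈ 340.61 mg.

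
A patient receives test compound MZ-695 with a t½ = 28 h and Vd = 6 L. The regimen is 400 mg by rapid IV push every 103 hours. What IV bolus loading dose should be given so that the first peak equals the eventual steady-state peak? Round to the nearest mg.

f = (1/2)^(103/28) ≈ 0.078098; accumulation ratio R = 1/(1−f) ≈ 1.08471.
Loading dose to hit Cmax,ss on first dose: D_load = D_maint·R ≈ 400 × 1.08471 ≈ 433.88 mg.

434 mg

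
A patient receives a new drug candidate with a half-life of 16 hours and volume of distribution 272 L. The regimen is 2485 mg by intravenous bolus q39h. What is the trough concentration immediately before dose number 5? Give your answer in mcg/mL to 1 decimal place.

f = (1/2)^(τ/t½) = (1/2)^(39/16) ≈ 0.1846.
C₀ = D/Vd = 2485/272 ≈ 9.136 mcg/mL.
Before the 5th dose, 4 doses have been given. Superposition: Cmin = C₀·(f + f² + … + f^4).
≈ 9.136 × (0.1846 + 0.0341 + 0.0063 + 0.0012) ≈ 9.136 × 0.2262 ≈ 2.067 mcg/mL.

2.1 mcg/mL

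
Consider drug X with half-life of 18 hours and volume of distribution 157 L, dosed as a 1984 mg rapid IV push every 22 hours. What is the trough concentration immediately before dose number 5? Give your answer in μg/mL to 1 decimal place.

9.2 μg/mL

f = (1/2)^(τ/t½) = (1/2)^(22/18) ≈ 0.4286.
C₀ = D/Vd = 1984/157 ≈ 12.637 μg/mL.
Before the 5th dose, 4 doses have been given. Superposition: Cmin = C₀·(f + f² + … + f^4).
≈ 12.637 × (0.4286 + 0.1837 + 0.0787 + 0.0337) ≈ 12.637 × 0.7247 ≈ 9.158 μg/mL.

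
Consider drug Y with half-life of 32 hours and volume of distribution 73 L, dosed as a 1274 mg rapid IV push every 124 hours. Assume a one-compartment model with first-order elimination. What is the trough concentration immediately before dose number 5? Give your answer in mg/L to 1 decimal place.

f = (1/2)^(τ/t½) = (1/2)^(124/32) ≈ 0.0682.
C₀ = D/Vd = 1274/73 ≈ 17.452 mg/L.
Before the 5th dose, 4 doses have been given. Superposition: Cmin = C₀·(f + f² + … + f^4).
≈ 17.452 × (0.0682 + 0.0047 + 0.0003 + 0.0000) ≈ 17.452 × 0.0732 ≈ 1.277 mg/L.

1.3 mg/L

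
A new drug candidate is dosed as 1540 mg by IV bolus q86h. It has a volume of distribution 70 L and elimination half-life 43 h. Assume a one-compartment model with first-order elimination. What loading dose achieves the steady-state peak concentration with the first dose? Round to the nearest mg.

2053 mg

f = (1/2)^(86/43) ≈ 0.250000; accumulation ratio R = 1/(1−f) ≈ 1.33333.
Loading dose to hit Cmax,ss on first dose: D_load = D_maint·R ≈ 1540 × 1.33333 ≈ 2053.33 mg.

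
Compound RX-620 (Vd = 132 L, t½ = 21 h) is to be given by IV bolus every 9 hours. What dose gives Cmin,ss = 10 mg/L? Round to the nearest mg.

457 mg

τ/t½ = 9/21 ≈ 0.42857, so f = (1/2)^(9/21) ≈ 0.742997.
Cmin,ss = (D/Vd)·f/(1−f), so D = Cmin,ss·Vd·(1−f)/f.
D = 10 × 132 × (1−f)/f ≈ 10 × 132 × 0.34590 ≈ 456.59 mg.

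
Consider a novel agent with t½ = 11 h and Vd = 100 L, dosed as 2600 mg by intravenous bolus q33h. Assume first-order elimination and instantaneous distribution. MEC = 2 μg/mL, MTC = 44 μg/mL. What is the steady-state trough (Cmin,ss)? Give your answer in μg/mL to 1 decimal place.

3.7 μg/mL

The dosing interval is 3 half-lives, so f = 2^(−3) = 0.125.
At steady state, R = 1/(1 − 0.125) = 8/7.
Single-dose peak C₀ = D/Vd = 2600/100 = 26 μg/mL.
Steady-state peak Cmax,ss = C₀·R = 26 × 8/7 ≈ 29.714 μg/mL.
Steady-state trough Cmin,ss = Cmax,ss·f ≈ 29.714 × 0.125 ≈ 3.714 μg/mL.
Trough 3.7 μg/mL vs MEC 2 μg/mL: adequate.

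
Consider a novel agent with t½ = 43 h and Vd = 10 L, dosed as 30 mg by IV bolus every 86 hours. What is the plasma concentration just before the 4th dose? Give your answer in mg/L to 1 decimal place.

1.0 mg/L

f = (1/2)^(τ/t½) = (1/2)^(86/43) ≈ 0.2500.
C₀ = D/Vd = 30/10 ≈ 3.000 mg/L.
Before the 4th dose, 3 doses have been given. Superposition: Cmin = C₀·(f + f² + … + f^3).
≈ 3.000 × (0.2500 + 0.0625 + 0.0156) ≈ 3.000 × 0.3281 ≈ 0.984 mg/L.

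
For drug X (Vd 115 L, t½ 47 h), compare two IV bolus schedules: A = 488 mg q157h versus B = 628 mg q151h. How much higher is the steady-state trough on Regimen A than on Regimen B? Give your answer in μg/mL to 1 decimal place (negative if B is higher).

-0.2 μg/mL

Regimen A: f = (1/2)^(157/47) ≈ 0.0987; Cmin,ss = (488/115)·f/(1−f) ≈ 0.465 μg/mL.
Regimen B: f = (1/2)^(151/47) ≈ 0.1079; Cmin,ss = (628/115)·f/(1−f) ≈ 0.660 μg/mL.
Difference ≈ 0.465 − 0.660 ≈ -0.195 μg/mL.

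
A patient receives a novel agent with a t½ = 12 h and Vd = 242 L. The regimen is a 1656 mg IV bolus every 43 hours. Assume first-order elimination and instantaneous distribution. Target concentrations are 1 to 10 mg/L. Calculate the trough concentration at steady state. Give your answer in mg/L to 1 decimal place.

0.6 mg/L

Over one 43-h interval, 43/12 ≈ 3.5833 half-lives elapse, leaving f ≈ 0.0834 of each dose.
Accumulation ratio R = 1/(1 − f) ≈ 1/0.9166 ≈ 1.0910.
Single-dose peak C₀ = D/Vd = 1656/242 ≈ 6.843 mg/L.
Steady-state peak Cmax,ss = C₀·R ≈ 6.843 × 1.0910 ≈ 7.466 mg/L.
One interval later, Cmin,ss = Cmax,ss·e^(−kτ) ≈ 7.466 × 0.0834 ≈ 0.623 mg/L.
Trough 0.6 mg/L vs MEC 1 mg/L: subtherapeutic.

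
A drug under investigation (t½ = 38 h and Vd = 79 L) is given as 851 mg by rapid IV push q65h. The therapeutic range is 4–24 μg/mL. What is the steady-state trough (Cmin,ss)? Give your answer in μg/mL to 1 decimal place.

τ/t½ = 65/38 ≈ 1.7105, so fraction remaining f = (1/2)^(65/38) ≈ 0.3055.
Single-dose peak C₀ = D/Vd = 851/79 ≈ 10.772 μg/mL.
Steady-state trough Cmin,ss = C₀·f/(1−f) ≈ 10.772 × 0.3055/0.6945 ≈ 4.738 μg/mL.
Trough 4.7 μg/mL vs MEC 4 μg/mL: adequate.

4.7 μg/mL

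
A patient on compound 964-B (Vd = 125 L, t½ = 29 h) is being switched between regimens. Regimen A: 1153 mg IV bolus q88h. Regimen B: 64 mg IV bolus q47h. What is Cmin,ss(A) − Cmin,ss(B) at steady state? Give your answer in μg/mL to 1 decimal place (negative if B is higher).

1.0 μg/mL

Regimen A: f = (1/2)^(88/29) ≈ 0.1220; Cmin,ss = (1153/125)·f/(1−f) ≈ 1.282 μg/mL.
Regimen B: f = (1/2)^(47/29) ≈ 0.3252; Cmin,ss = (64/125)·f/(1−f) ≈ 0.247 μg/mL.
Difference ≈ 1.282 − 0.247 ≈ 1.035 μg/mL.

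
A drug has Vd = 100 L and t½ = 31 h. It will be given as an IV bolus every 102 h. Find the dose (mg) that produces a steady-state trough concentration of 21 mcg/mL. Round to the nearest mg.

τ/t½ = 102/31 ≈ 3.2903, so f = (1/2)^(102/31) ≈ 0.102215.
Cmin,ss = (D/Vd)·f/(1−f), so D = Cmin,ss·Vd·(1−f)/f.
D = 21 × 100 × (1−f)/f ≈ 21 × 100 × 8.78330 ≈ 18444.93 mg.

18445 mg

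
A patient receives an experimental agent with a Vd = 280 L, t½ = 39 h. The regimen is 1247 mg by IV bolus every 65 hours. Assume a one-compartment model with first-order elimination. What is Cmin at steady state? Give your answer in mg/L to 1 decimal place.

Over one 65-h interval, 65/39 ≈ 1.6667 half-lives elapse, leaving f ≈ 0.3150 of each dose.
Each bolus raises the concentration by D/Vd = 1247/280 ≈ 4.454 mg/L.
Steady-state trough Cmin,ss = C₀·f/(1−f) ≈ 4.454 × 0.3150/0.6850 ≈ 2.048 mg/L.

2.0 mg/L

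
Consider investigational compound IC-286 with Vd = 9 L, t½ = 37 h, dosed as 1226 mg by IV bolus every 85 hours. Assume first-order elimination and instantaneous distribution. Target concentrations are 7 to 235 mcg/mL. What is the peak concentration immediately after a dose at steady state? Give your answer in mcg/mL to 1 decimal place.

171.0 mcg/mL

τ/t½ = 85/37 ≈ 2.2973, so fraction remaining f = (1/2)^(85/37) ≈ 0.2034.
At steady state, accumulation factor R = 1/(1 − e^(−kτ)) ≈ 1.2553.
Single-dose peak C₀ = D/Vd = 1226/9 ≈ 136.222 mcg/mL.
Steady-state peak Cmax,ss = C₀·R ≈ 136.222 × 1.2553 ≈ 170.999 mcg/mL.
Peak 171.0 mcg/mL vs MTC 235 mcg/mL: below toxic threshold.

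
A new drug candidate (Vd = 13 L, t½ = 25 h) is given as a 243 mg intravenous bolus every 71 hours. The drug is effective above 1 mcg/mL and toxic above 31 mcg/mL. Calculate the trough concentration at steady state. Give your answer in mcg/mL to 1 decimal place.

τ/t½ = 71/25 ≈ 2.84, so fraction remaining f = (1/2)^(71/25) ≈ 0.1397.
At steady state, accumulation factor R = 1/(1 − e^(−kτ)) ≈ 1.1624.
Single-dose peak C₀ = D/Vd = 243/13 ≈ 18.692 mcg/mL.
Steady-state peak Cmax,ss = C₀·R ≈ 18.692 × 1.1624 ≈ 21.728 mcg/mL.
One interval later, Cmin,ss = Cmax,ss·e^(−kτ) ≈ 21.728 × 0.1397 ≈ 3.035 mcg/mL.
Trough 3.0 mcg/mL vs MEC 1 mcg/mL: adequate.

3.0 mcg/mL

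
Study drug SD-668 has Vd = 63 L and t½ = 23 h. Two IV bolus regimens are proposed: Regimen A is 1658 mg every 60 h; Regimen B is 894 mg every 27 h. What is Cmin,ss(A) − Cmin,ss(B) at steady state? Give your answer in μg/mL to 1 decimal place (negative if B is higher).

-6.1 μg/mL

Regimen A: f = (1/2)^(60/23) ≈ 0.1639; Cmin,ss = (1658/63)·f/(1−f) ≈ 5.159 μg/mL.
Regimen B: f = (1/2)^(27/23) ≈ 0.4432; Cmin,ss = (894/63)·f/(1−f) ≈ 11.295 μg/mL.
Difference ≈ 5.159 − 11.295 ≈ -6.136 μg/mL.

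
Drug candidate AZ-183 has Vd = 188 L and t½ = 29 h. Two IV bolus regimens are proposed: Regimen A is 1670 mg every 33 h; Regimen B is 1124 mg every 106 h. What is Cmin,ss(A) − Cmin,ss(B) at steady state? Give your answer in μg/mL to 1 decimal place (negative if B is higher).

Regimen A: f = (1/2)^(33/29) ≈ 0.4544; Cmin,ss = (1670/188)·f/(1−f) ≈ 7.398 μg/mL.
Regimen B: f = (1/2)^(106/29) ≈ 0.0794; Cmin,ss = (1124/188)·f/(1−f) ≈ 0.516 μg/mL.
Difference ≈ 7.398 − 0.516 ≈ 6.882 μg/mL.

6.9 μg/mL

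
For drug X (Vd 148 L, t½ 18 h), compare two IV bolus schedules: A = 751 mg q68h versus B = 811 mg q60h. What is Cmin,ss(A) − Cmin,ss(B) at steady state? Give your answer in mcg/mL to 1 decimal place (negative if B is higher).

Regimen A: f = (1/2)^(68/18) ≈ 0.0729; Cmin,ss = (751/148)·f/(1−f) ≈ 0.399 mcg/mL.
Regimen B: f = (1/2)^(60/18) ≈ 0.0992; Cmin,ss = (811/148)·f/(1−f) ≈ 0.603 mcg/mL.
Difference ≈ 0.399 − 0.603 ≈ -0.204 mcg/mL.

-0.2 mcg/mL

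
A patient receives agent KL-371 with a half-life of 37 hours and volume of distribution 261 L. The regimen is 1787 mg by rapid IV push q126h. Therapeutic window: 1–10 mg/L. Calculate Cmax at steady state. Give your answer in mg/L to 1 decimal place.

k = ln2/t½ = ln2/37 ≈ 0.018734 h⁻¹; fraction remaining f = e^(−kτ) = e^(−0.018734×126) ≈ 0.0944.
Accumulation ratio R = 1/(1 − f) ≈ 1/0.9056 ≈ 1.1042.
Each bolus raises the concentration by D/Vd = 1787/261 ≈ 6.847 mg/L.
Steady-state peak Cmax,ss = C₀·R ≈ 6.847 × 1.1042 ≈ 7.560 mg/L.
Peak 7.6 mg/L vs MTC 10 mg/L: below toxic threshold.

7.6 mg/L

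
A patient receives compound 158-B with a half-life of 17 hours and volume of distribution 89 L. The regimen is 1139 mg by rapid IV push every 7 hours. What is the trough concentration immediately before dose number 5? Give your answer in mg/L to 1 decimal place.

f = (1/2)^(τ/t½) = (1/2)^(7/17) ≈ 0.7517.
C₀ = D/Vd = 1139/89 ≈ 12.798 mg/L.
Before the 5th dose, 4 doses have been given. Superposition: Cmin = C₀·(f + f² + … + f^4).
≈ 12.798 × (0.7517 + 0.5651 + 0.4248 + 0.3193) ≈ 12.798 × 2.0609 ≈ 26.375 mg/L.

26.4 mg/L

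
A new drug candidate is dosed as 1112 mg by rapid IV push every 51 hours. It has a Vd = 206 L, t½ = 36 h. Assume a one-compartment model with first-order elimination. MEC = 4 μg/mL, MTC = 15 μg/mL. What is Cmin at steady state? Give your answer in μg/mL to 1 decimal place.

Over one 51-h interval, 51/36 ≈ 1.4167 half-lives elapse, leaving f ≈ 0.3746 of each dose.
Each bolus raises the concentration by D/Vd = 1112/206 ≈ 5.398 μg/mL.
Steady-state trough Cmin,ss = C₀·f/(1−f) ≈ 5.398 × 0.3746/0.6254 ≈ 3.233 μg/mL.
Trough 3.2 μg/mL vs MEC 4 μg/mL: subtherapeutic.

3.2 μg/mL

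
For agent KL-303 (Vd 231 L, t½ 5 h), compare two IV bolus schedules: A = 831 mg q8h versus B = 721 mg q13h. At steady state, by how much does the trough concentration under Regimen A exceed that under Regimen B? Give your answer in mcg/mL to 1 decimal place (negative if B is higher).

Regimen A: f = (1/2)^(8/5) ≈ 0.3299; Cmin,ss = (831/231)·f/(1−f) ≈ 1.771 mcg/mL.
Regimen B: f = (1/2)^(13/5) ≈ 0.1649; Cmin,ss = (721/231)·f/(1−f) ≈ 0.616 mcg/mL.
Difference ≈ 1.771 − 0.616 ≈ 1.155 mcg/mL.

1.2 mcg/mL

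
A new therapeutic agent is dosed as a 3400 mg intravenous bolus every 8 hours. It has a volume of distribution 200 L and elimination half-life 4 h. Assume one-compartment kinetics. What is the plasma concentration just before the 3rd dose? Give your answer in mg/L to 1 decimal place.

5.3 mg/L

f = (1/2)^(τ/t½) = (1/2)^(8/4) ≈ 0.2500.
C₀ = D/Vd = 3400/200 ≈ 17.000 mg/L.
Before the 3rd dose, 2 doses have been given. Superposition: Cmin = C₀·(f + f²).
≈ 17.000 × (0.2500 + 0.0625) ≈ 17.000 × 0.3125 ≈ 5.312 mg/L.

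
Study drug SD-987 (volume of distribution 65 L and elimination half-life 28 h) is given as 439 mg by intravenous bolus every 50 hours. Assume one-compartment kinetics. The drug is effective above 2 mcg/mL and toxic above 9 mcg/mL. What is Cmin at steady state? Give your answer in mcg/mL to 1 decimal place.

k = ln2/t½ = ln2/28 ≈ 0.024755 h⁻¹; fraction remaining f = e^(−kτ) = e^(−0.024755×50) ≈ 0.2900.
Each bolus raises the concentration by D/Vd = 439/65 ≈ 6.754 mcg/mL.
Steady-state trough Cmin,ss = C₀·f/(1−f) ≈ 6.754 × 0.2900/0.7100 ≈ 2.759 mcg/mL.
Trough 2.8 mcg/mL vs MEC 2 mcg/mL: adequate.

2.8 mcg/mL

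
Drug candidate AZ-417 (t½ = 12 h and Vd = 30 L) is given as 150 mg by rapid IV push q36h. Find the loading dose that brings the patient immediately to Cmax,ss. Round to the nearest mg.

171 mg

f = (1/2)^(36/12) ≈ 0.125000; accumulation ratio R = 1/(1−f) ≈ 1.14286.
Loading dose to hit Cmax,ss on first dose: D_load = D_maint·R ≈ 150 × 1.14286 ≈ 171.43 mg.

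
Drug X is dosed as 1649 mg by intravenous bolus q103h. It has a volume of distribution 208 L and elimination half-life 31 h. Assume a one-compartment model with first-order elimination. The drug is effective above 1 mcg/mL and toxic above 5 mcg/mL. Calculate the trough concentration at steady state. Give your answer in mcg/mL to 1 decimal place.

0.9 mcg/mL

k = ln2/t½ = ln2/31 ≈ 0.022360 h⁻¹; fraction remaining f = e^(−kτ) = e^(−0.022360×103) ≈ 0.1000.
Accumulation ratio R = 1/(1 − f) ≈ 1/0.9000 ≈ 1.1111.
Single-dose peak C₀ = D/Vd = 1649/208 ≈ 7.928 mcg/mL.
Steady-state peak Cmax,ss = C₀·R ≈ 7.928 × 1.1111 ≈ 8.809 mcg/mL.
One interval later, Cmin,ss = Cmax,ss·e^(−kτ) ≈ 8.809 × 0.1000 ≈ 0.881 mcg/mL.
Trough 0.9 mcg/mL vs MEC 1 mcg/mL: subtherapeutic.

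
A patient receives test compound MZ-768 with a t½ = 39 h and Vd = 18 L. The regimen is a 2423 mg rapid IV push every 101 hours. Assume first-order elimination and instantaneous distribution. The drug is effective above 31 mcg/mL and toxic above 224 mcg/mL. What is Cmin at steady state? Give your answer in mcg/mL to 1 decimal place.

26.8 mcg/mL

Over one 101-h interval, 101/39 ≈ 2.5897 half-lives elapse, leaving f ≈ 0.1661 of each dose.
Each bolus raises the concentration by D/Vd = 2423/18 ≈ 134.611 mcg/mL.
Steady-state trough Cmin,ss = C₀·f/(1−f) ≈ 134.611 × 0.1661/0.8339 ≈ 26.812 mcg/mL.
Trough 26.8 mcg/mL vs MEC 31 mcg/mL: subtherapeutic.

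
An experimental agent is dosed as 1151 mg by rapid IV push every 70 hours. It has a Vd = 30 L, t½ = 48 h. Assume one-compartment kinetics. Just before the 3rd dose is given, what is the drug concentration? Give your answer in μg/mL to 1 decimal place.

19.0 μg/mL

f = (1/2)^(τ/t½) = (1/2)^(70/48) ≈ 0.3639.
C₀ = D/Vd = 1151/30 ≈ 38.367 μg/mL.
Before the 3rd dose, 2 doses have been given. Superposition: Cmin = C₀·(f + f²).
≈ 38.367 × (0.3639 + 0.1324) ≈ 38.367 × 0.4963 ≈ 19.042 μg/mL.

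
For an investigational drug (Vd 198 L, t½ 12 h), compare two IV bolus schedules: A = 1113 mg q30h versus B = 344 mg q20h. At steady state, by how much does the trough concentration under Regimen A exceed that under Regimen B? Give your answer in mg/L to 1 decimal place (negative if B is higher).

Regimen A: f = (1/2)^(30/12) ≈ 0.1768; Cmin,ss = (1113/198)·f/(1−f) ≈ 1.207 mg/L.
Regimen B: f = (1/2)^(20/12) ≈ 0.3150; Cmin,ss = (344/198)·f/(1−f) ≈ 0.799 mg/L.
Difference ≈ 1.207 − 0.799 ≈ 0.408 mg/L.

0.4 mg/L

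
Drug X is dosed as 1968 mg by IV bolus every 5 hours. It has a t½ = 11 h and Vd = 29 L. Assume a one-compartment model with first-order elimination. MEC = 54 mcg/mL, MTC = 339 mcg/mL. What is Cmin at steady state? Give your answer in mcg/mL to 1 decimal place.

183.2 mcg/mL

k = ln2/t½ = ln2/11 ≈ 0.063013 h⁻¹; fraction remaining f = e^(−kτ) = e^(−0.063013×5) ≈ 0.7297.
At steady state, accumulation factor R = 1/(1 − e^(−kτ)) ≈ 3.6996.
Single-dose peak C₀ = D/Vd = 1968/29 ≈ 67.862 mcg/mL.
Cmax,ss = C₀/(1 − f) ≈ 67.862/0.2703 ≈ 251.062 mcg/mL.
Steady-state trough Cmin,ss = Cmax,ss·f ≈ 251.062 × 0.7297 ≈ 183.200 mcg/mL.
Trough 183.2 mcg/mL vs MEC 54 mcg/mL: adequate.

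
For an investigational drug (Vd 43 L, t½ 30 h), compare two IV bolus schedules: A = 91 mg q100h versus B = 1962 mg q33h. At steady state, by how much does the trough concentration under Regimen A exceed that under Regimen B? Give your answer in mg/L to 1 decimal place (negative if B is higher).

-39.7 mg/L

Regimen A: f = (1/2)^(100/30) ≈ 0.0992; Cmin,ss = (91/43)·f/(1−f) ≈ 0.233 mg/L.
Regimen B: f = (1/2)^(33/30) ≈ 0.4665; Cmin,ss = (1962/43)·f/(1−f) ≈ 39.898 mg/L.
Difference ≈ 0.233 − 39.898 ≈ -39.665 mg/L.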